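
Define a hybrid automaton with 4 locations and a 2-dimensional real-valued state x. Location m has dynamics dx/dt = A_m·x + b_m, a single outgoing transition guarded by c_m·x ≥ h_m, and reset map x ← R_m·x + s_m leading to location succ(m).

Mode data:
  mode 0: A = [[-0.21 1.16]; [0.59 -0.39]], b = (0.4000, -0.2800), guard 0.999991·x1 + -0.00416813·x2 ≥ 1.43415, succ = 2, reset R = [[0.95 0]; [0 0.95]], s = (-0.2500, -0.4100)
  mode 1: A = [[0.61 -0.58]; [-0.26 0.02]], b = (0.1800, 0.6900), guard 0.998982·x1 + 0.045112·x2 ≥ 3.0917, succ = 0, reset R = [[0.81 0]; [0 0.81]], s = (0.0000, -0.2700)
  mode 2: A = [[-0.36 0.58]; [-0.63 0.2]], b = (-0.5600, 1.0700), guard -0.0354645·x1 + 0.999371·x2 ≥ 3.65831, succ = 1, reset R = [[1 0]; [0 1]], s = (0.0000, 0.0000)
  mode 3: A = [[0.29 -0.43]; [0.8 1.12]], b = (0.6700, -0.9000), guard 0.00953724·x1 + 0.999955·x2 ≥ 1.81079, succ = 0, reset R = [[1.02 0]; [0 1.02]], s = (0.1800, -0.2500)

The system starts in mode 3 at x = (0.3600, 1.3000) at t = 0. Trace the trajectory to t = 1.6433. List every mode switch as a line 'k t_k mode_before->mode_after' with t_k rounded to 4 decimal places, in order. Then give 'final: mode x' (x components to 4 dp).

1 0.4482 3->0
2 0.8780 0->2
final: 2 0.9612 1.5152

Mode 3: guard c·x = 1.8108 hit at Δt = 0.4482 (t = 0.4482), x⁻ = (0.4168, 1.8069) → reset → x⁺ = (0.6051, 1.5930), jump to mode 0
Mode 0: guard c·x = 1.4342 hit at Δt = 0.4298 (t = 0.8780), x⁻ = (1.4403, 1.4804) → reset → x⁺ = (1.1183, 0.9964), jump to mode 2
Mode 2: flow for 0.7653 to horizon, guard not reached → x = (0.9612, 1.5152)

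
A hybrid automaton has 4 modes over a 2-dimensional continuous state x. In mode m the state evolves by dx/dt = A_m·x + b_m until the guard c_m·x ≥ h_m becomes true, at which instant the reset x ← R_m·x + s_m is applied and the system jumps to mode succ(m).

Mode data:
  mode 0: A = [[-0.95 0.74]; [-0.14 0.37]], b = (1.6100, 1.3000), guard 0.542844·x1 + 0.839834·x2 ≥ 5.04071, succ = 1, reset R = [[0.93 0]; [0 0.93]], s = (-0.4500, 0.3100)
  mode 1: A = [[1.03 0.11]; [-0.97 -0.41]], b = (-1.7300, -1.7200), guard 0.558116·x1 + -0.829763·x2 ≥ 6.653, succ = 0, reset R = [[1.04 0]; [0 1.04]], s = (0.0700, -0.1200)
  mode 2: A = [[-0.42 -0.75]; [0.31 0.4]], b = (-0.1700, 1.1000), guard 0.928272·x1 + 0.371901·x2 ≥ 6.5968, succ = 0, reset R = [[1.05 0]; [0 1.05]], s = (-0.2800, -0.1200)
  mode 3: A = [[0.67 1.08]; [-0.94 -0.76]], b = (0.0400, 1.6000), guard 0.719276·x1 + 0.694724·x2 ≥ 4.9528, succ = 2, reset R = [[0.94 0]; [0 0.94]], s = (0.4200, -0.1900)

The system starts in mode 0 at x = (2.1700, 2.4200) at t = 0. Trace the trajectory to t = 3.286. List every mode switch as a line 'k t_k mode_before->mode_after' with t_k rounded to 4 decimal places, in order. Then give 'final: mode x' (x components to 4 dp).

1 0.7259 0->1
2 2.2012 1->0
final: 0 0.7846 -5.3922

Mode 0: guard c·x = 5.0407 hit at Δt = 0.7259 (t = 0.7259), x⁻ = (3.1911, 3.9394) → reset → x⁺ = (2.5177, 3.9737), jump to mode 1
Mode 1: guard c·x = 6.6530 hit at Δt = 1.4753 (t = 2.2012), x⁻ = (5.8550, -4.0798) → reset → x⁺ = (6.1592, -4.3630), jump to mode 0
Mode 0: flow for 1.0848 to horizon, guard not reached → x = (0.7846, -5.3922)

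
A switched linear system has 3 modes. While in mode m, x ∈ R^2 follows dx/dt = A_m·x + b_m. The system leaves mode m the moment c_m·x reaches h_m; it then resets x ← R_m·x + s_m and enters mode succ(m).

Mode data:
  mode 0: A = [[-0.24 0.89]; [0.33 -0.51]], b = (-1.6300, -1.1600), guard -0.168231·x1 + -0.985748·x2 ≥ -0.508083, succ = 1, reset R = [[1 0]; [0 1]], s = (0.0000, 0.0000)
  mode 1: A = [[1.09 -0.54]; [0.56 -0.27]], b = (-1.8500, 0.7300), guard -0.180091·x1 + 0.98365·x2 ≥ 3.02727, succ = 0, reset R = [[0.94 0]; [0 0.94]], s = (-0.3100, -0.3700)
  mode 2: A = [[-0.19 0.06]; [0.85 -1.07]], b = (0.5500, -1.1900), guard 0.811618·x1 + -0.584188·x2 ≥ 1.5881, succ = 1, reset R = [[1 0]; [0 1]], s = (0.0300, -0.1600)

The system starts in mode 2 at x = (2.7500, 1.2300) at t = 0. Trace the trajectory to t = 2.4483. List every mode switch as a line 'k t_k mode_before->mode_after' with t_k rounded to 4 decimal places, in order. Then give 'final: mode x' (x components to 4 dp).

1 0.5287 2->1
2 1.9676 1->0
final: 0 2.7905 2.3120

Mode 2: guard c·x = 1.5881 hit at Δt = 0.5287 (t = 0.5287), x⁻ = (2.7999, 1.1715) → reset → x⁺ = (2.8299, 1.0115), jump to mode 1
Mode 1: guard c·x = 3.0273 hit at Δt = 1.4389 (t = 1.9676), x⁻ = (3.2550, 3.6735) → reset → x⁺ = (2.7497, 3.0831), jump to mode 0
Mode 0: flow for 0.4807 to horizon, guard not reached → x = (2.7905, 2.3120)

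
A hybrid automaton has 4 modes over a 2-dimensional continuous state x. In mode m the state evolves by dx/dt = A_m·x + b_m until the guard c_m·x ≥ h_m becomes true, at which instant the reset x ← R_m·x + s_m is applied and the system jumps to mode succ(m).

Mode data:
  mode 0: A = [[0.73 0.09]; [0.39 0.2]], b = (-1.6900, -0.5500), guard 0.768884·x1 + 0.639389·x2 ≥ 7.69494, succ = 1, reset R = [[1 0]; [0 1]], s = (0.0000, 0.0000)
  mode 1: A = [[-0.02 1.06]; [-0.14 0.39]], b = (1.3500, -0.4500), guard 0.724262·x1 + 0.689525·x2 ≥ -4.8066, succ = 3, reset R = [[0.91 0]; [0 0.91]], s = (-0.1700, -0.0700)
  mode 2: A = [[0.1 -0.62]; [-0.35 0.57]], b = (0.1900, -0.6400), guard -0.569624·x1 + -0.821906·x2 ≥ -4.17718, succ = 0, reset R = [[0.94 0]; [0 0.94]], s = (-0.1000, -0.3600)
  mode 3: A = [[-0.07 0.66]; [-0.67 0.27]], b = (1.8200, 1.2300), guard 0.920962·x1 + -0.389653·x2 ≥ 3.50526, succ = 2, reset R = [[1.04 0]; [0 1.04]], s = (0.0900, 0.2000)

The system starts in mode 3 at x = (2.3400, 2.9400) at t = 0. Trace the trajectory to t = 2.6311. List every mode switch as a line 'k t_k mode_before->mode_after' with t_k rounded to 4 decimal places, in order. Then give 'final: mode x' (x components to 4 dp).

1 0.7411 3->2
2 1.7148 2->0
final: 0 5.8023 3.2283

Mode 3: guard c·x = 3.5053 hit at Δt = 0.7411 (t = 0.7411), x⁻ = (4.9134, 2.6172) → reset → x⁺ = (5.1999, 2.9219), jump to mode 2
Mode 2: guard c·x = -4.1772 hit at Δt = 0.9737 (t = 1.7148), x⁻ = (4.3260, 2.0842) → reset → x⁺ = (3.9664, 1.5991), jump to mode 0
Mode 0: flow for 0.9163 to horizon, guard not reached → x = (5.8023, 3.2283)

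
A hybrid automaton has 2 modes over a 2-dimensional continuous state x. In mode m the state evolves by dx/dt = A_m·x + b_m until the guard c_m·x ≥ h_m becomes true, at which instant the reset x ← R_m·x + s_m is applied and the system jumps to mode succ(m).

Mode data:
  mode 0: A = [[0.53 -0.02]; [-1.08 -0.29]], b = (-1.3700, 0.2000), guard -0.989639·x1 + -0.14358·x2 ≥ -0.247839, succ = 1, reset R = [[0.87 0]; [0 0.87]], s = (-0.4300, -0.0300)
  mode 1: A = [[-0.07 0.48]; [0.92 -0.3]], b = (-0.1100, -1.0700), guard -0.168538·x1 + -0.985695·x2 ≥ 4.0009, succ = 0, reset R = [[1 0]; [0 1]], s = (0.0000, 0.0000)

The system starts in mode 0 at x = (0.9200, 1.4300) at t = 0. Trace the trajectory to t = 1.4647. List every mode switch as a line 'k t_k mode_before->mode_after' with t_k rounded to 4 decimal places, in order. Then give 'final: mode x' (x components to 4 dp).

Mode 0: guard c·x = -0.2478 hit at Δt = 0.7267 (t = 0.7267), x⁻ = (0.1178, 0.9143) → reset → x⁺ = (-0.3275, 0.7655), jump to mode 1
Mode 1: flow for 0.7380 to horizon, guard not reached → x = (-0.3132, -0.2713)

1 0.7267 0->1
final: 1 -0.3132 -0.2713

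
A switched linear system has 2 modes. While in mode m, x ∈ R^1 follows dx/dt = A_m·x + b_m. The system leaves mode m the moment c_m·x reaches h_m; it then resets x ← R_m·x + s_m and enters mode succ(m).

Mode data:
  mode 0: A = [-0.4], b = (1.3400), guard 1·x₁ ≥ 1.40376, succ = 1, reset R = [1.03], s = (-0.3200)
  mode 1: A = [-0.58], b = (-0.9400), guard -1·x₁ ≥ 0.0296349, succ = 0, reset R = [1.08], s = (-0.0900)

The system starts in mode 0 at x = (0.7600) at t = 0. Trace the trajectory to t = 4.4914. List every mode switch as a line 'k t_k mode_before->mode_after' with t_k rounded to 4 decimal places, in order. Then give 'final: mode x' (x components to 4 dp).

1 0.7144 0->1
2 1.6557 1->0
3 3.1028 0->1
4 4.0441 1->0
final: 0 0.4468

Mode 0: guard c·x = 1.4038 hit at Δt = 0.7144 (t = 0.7144), x⁻ = (1.4038) → reset → x⁺ = (1.1259), jump to mode 1
Mode 1: guard c·x = 0.0296 hit at Δt = 0.9413 (t = 1.6557), x⁻ = (-0.0296) → reset → x⁺ = (-0.1220), jump to mode 0
Mode 0: guard c·x = 1.4038 hit at Δt = 1.4471 (t = 3.1028), x⁻ = (1.4038) → reset → x⁺ = (1.1259), jump to mode 1
Mode 1: guard c·x = 0.0296 hit at Δt = 0.9413 (t = 4.0441), x⁻ = (-0.0296) → reset → x⁺ = (-0.1220), jump to mode 0
Mode 0: flow for 0.4473 to horizon, guard not reached → x = (0.4468)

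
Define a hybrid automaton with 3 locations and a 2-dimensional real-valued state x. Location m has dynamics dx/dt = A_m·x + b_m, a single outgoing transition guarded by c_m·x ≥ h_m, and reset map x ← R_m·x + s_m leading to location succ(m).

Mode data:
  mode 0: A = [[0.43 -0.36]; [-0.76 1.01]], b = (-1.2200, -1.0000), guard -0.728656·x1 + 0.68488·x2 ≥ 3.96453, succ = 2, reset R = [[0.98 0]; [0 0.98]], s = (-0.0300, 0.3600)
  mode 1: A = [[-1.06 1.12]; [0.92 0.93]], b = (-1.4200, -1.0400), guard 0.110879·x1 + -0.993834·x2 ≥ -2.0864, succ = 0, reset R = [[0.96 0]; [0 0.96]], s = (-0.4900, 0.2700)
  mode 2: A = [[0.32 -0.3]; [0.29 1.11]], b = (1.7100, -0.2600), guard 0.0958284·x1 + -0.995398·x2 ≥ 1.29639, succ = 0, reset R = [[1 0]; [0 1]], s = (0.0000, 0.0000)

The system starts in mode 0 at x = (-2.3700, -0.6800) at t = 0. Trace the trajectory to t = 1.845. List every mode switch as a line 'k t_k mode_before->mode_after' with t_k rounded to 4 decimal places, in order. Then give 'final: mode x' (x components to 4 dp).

1 0.9467 0->2
final: 2 -4.7954 0.0857

Mode 0: guard c·x = 3.9645 hit at Δt = 0.9467 (t = 0.9467), x⁻ = (-4.8536, 0.6248) → reset → x⁺ = (-4.7866, 0.9723), jump to mode 2
Mode 2: flow for 0.8983 to horizon, guard not reached → x = (-4.7954, 0.0857)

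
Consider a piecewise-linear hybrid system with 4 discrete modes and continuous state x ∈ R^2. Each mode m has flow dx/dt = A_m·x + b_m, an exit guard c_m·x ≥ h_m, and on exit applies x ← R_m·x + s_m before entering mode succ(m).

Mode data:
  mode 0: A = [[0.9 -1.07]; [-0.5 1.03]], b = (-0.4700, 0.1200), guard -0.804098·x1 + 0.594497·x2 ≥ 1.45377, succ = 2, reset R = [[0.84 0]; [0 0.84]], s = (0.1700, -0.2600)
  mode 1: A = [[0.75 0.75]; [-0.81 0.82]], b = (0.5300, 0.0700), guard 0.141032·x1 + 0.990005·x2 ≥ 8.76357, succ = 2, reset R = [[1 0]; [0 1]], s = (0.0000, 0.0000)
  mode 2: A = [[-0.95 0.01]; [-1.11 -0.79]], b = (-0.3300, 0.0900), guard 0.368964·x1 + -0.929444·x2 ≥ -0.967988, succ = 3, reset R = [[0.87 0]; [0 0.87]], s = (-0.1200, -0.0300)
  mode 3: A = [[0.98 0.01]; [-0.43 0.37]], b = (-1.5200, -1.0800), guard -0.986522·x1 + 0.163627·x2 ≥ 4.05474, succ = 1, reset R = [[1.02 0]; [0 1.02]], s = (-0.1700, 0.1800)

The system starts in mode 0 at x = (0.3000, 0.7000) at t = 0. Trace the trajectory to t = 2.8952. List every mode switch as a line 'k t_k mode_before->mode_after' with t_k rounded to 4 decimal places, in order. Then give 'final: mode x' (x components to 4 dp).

1 0.6173 0->2
2 1.1085 2->3
3 2.1393 3->1
final: 1 -4.7928 5.7292

Mode 0: guard c·x = 1.4538 hit at Δt = 0.6173 (t = 0.6173), x⁻ = (-0.7302, 1.4577) → reset → x⁺ = (-0.4434, 0.9645), jump to mode 2
Mode 2: guard c·x = -0.9680 hit at Δt = 0.4912 (t = 1.1085), x⁻ = (-0.4040, 0.8811) → reset → x⁺ = (-0.4715, 0.7366), jump to mode 3
Mode 3: guard c·x = 4.0547 hit at Δt = 1.0308 (t = 2.1393), x⁻ = (-3.9921, 0.7114) → reset → x⁺ = (-4.2420, 0.9056), jump to mode 1
Mode 1: flow for 0.7559 to horizon, guard not reached → x = (-4.7928, 5.7292)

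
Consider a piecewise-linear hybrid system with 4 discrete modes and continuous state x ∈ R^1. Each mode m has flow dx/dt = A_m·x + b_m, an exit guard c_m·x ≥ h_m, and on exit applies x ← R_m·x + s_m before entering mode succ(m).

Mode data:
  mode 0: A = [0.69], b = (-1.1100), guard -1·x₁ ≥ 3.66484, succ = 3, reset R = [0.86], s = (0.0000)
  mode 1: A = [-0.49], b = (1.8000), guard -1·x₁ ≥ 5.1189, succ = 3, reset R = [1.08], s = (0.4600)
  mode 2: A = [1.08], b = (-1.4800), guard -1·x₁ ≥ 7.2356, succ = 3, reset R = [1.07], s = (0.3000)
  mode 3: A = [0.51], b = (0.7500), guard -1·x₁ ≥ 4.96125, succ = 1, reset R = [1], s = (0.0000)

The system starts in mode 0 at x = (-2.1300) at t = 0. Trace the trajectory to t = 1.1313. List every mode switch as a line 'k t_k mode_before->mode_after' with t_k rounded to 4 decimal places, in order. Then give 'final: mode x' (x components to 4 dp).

Mode 0: guard c·x = 3.6648 hit at Δt = 0.4985 (t = 0.4985), x⁻ = (-3.6648) → reset → x⁺ = (-3.1518), jump to mode 3
Mode 3: flow for 0.6328 to horizon, guard not reached → x = (-3.7921)

1 0.4985 0->3
final: 3 -3.7921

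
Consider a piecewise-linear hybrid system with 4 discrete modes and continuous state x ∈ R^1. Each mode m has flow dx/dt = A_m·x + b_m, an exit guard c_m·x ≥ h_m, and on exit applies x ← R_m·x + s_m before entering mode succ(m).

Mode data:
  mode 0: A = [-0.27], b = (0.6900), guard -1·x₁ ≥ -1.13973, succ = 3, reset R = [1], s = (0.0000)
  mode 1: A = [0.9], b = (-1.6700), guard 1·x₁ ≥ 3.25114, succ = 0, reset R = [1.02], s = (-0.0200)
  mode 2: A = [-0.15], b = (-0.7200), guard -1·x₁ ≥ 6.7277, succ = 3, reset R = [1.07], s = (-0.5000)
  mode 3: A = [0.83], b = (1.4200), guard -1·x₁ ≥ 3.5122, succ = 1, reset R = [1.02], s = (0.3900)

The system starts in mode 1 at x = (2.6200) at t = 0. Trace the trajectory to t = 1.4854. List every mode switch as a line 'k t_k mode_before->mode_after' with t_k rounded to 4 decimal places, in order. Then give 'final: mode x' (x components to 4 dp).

1 0.6688 1->0
final: 0 3.1496

Mode 1: guard c·x = 3.2511 hit at Δt = 0.6688 (t = 0.6688), x⁻ = (3.2511) → reset → x⁺ = (3.2962), jump to mode 0
Mode 0: flow for 0.8166 to horizon, guard not reached → x = (3.1496)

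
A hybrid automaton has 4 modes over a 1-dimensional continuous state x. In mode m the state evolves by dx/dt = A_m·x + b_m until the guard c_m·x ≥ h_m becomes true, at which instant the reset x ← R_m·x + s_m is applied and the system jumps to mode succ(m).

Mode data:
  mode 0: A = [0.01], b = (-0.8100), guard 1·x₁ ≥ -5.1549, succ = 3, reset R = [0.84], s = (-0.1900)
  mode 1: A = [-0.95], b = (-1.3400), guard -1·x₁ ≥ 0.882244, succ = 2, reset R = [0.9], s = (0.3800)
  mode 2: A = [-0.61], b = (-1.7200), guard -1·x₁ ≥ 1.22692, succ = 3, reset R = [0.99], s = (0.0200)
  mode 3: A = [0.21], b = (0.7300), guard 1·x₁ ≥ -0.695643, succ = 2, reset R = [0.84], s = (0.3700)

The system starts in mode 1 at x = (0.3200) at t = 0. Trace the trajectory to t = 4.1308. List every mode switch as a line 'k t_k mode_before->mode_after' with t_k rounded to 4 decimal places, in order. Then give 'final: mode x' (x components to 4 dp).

1 1.2490 1->2
2 1.9250 2->3
3 2.8669 3->2
4 3.6736 2->3
final: 3 -0.9647

Mode 1: guard c·x = 0.8822 hit at Δt = 1.2490 (t = 1.2490), x⁻ = (-0.8822) → reset → x⁺ = (-0.4140), jump to mode 2
Mode 2: guard c·x = 1.2269 hit at Δt = 0.6760 (t = 1.9250), x⁻ = (-1.2269) → reset → x⁺ = (-1.1947), jump to mode 3
Mode 3: guard c·x = -0.6956 hit at Δt = 0.9419 (t = 2.8669), x⁻ = (-0.6956) → reset → x⁺ = (-0.2143), jump to mode 2
Mode 2: guard c·x = 1.2269 hit at Δt = 0.8067 (t = 3.6736), x⁻ = (-1.2269) → reset → x⁺ = (-1.1947), jump to mode 3
Mode 3: flow for 0.4572 to horizon, guard not reached → x = (-0.9647)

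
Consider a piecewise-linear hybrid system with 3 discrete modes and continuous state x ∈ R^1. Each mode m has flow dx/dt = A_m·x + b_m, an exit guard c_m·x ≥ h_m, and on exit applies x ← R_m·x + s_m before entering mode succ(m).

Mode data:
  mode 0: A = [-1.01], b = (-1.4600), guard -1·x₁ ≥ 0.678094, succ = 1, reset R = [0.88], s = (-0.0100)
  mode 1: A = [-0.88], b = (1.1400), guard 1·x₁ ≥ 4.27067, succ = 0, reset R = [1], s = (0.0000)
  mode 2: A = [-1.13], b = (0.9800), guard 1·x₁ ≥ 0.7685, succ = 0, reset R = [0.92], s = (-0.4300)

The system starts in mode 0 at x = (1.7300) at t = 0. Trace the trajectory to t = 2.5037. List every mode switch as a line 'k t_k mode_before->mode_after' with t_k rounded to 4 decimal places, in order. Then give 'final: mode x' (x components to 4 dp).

Mode 0: guard c·x = 0.6781 hit at Δt = 1.4061 (t = 1.4061), x⁻ = (-0.6781) → reset → x⁺ = (-0.6067), jump to mode 1
Mode 1: flow for 1.0976 to horizon, guard not reached → x = (0.5714)

1 1.4061 0->1
final: 1 0.5714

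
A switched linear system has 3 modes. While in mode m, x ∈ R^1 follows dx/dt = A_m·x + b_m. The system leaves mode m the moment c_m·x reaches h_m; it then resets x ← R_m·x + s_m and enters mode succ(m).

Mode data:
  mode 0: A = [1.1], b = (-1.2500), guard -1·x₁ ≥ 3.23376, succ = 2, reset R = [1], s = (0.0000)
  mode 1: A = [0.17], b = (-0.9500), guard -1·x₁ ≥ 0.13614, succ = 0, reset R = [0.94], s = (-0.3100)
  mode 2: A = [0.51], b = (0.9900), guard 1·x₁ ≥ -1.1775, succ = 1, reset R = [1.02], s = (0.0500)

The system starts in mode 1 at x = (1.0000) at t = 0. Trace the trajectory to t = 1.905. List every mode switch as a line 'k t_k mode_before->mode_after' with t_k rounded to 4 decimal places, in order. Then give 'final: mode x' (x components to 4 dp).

Mode 1: guard c·x = 0.1361 hit at Δt = 1.3014 (t = 1.3014), x⁻ = (-0.1361) → reset → x⁺ = (-0.4380), jump to mode 0
Mode 0: flow for 0.6036 to horizon, guard not reached → x = (-1.9217)

1 1.3014 1->0
final: 0 -1.9217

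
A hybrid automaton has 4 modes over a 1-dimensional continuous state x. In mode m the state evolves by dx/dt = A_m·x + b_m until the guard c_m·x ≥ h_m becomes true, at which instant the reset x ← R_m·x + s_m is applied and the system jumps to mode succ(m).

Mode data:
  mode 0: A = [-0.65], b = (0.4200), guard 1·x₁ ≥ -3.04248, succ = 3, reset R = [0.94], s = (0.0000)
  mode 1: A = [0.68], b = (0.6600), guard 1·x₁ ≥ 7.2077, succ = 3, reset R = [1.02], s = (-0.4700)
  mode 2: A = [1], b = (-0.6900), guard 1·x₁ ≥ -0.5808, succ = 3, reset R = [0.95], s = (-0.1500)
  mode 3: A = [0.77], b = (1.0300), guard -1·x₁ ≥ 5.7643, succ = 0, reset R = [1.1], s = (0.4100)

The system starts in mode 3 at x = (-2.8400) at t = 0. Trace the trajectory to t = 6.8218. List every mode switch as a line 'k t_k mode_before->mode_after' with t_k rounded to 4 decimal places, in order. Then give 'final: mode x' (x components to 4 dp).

Mode 3: guard c·x = 5.7643 hit at Δt = 1.4034 (t = 1.4034), x⁻ = (-5.7643) → reset → x⁺ = (-5.9307), jump to mode 0
Mode 0: guard c·x = -3.0425 hit at Δt = 0.8897 (t = 2.2931), x⁻ = (-3.0425) → reset → x⁺ = (-2.8599), jump to mode 3
Mode 3: guard c·x = 5.7643 hit at Δt = 1.3863 (t = 3.6794), x⁻ = (-5.7643) → reset → x⁺ = (-5.9307), jump to mode 0
Mode 0: guard c·x = -3.0425 hit at Δt = 0.8897 (t = 4.5691), x⁻ = (-3.0425) → reset → x⁺ = (-2.8599), jump to mode 3
Mode 3: guard c·x = 5.7643 hit at Δt = 1.3863 (t = 5.9554), x⁻ = (-5.7643) → reset → x⁺ = (-5.9307), jump to mode 0
Mode 0: flow for 0.8664 to horizon, guard not reached → x = (-3.0987)

1 1.4034 3->0
2 2.2931 0->3
3 3.6794 3->0
4 4.5691 0->3
5 5.9554 3->0
final: 0 -3.0987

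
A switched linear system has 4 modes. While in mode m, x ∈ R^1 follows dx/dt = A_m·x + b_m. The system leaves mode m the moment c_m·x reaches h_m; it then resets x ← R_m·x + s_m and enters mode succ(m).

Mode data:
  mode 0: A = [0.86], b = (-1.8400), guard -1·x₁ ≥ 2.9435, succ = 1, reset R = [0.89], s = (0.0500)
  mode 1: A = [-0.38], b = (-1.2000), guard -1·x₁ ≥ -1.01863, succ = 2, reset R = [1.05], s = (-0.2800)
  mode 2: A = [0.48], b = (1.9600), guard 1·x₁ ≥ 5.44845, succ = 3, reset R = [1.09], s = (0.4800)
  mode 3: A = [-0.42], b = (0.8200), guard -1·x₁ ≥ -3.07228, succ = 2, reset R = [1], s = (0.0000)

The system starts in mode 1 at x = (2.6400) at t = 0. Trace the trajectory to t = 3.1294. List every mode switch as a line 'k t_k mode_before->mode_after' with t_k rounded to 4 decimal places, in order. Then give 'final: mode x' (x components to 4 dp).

1 0.8632 1->2
2 2.2610 2->3
final: 3 5.0538

Mode 1: guard c·x = -1.0186 hit at Δt = 0.8632 (t = 0.8632), x⁻ = (1.0186) → reset → x⁺ = (0.7896), jump to mode 2
Mode 2: guard c·x = 5.4485 hit at Δt = 1.3978 (t = 2.2610), x⁻ = (5.4484) → reset → x⁺ = (6.4188), jump to mode 3
Mode 3: flow for 0.8684 to horizon, guard not reached → x = (5.0538)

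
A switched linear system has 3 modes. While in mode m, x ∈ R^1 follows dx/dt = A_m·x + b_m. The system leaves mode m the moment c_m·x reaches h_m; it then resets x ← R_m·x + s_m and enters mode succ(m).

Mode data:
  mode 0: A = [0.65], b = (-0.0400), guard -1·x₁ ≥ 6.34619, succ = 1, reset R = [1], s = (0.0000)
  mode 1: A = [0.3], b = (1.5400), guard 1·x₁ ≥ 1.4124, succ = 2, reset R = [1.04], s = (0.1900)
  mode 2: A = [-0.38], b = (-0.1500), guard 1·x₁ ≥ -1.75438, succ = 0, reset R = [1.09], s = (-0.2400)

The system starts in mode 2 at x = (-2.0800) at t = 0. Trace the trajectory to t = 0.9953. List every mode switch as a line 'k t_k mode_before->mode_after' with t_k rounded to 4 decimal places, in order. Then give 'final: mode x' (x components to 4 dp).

1 0.5650 2->0
final: 0 -2.8667

Mode 2: guard c·x = -1.7544 hit at Δt = 0.5650 (t = 0.5650), x⁻ = (-1.7544) → reset → x⁺ = (-2.1523), jump to mode 0
Mode 0: flow for 0.4303 to horizon, guard not reached → x = (-2.8667)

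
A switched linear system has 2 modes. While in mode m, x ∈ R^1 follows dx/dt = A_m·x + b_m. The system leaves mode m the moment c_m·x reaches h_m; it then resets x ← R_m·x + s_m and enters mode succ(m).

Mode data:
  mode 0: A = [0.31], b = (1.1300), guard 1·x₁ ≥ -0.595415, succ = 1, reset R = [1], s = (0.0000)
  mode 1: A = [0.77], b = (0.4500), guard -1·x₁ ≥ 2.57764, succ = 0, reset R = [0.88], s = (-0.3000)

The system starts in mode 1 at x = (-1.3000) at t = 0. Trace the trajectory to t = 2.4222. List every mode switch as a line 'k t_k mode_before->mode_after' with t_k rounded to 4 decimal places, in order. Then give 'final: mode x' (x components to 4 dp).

1 1.3304 1->0
final: 0 -2.1346

Mode 1: guard c·x = 2.5776 hit at Δt = 1.3304 (t = 1.3304), x⁻ = (-2.5776) → reset → x⁺ = (-2.5683), jump to mode 0
Mode 0: flow for 1.0918 to horizon, guard not reached → x = (-2.1346)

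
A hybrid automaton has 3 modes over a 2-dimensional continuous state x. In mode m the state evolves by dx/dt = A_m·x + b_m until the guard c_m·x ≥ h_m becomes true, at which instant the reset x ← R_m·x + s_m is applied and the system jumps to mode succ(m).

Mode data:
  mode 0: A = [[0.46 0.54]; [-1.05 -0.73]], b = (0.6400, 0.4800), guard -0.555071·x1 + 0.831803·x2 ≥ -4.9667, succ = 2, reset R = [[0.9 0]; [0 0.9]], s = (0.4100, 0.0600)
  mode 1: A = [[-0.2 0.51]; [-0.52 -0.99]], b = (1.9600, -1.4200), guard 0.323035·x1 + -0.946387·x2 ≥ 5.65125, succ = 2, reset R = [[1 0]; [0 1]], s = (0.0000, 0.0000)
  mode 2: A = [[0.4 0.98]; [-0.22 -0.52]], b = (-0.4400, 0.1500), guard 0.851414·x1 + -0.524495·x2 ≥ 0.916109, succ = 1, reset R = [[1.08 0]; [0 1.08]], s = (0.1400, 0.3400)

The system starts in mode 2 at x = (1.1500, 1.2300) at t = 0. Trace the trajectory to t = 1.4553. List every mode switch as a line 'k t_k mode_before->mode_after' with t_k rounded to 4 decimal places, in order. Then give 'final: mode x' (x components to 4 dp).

1 0.4225 2->1
final: 1 3.2729 -1.3936

Mode 2: guard c·x = 0.9161 hit at Δt = 0.4225 (t = 0.4225), x⁻ = (1.6468, 0.9266) → reset → x⁺ = (1.9185, 1.3407), jump to mode 1
Mode 1: flow for 1.0328 to horizon, guard not reached → x = (3.2729, -1.3936)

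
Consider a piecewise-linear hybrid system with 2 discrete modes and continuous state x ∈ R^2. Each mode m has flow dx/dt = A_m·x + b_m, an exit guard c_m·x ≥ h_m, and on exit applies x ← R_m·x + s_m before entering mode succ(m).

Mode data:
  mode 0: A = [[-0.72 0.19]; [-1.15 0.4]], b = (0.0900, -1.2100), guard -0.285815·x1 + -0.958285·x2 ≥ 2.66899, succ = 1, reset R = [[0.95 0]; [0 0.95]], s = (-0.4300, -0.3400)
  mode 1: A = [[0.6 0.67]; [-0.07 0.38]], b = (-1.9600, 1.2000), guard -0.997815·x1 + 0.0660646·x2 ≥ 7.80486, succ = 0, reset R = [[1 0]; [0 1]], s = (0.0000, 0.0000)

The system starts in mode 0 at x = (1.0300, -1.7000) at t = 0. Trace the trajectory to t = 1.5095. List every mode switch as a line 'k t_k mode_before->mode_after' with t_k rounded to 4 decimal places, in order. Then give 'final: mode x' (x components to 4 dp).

Mode 0: guard c·x = 2.6690 hit at Δt = 0.4112 (t = 0.4112), x⁻ = (0.6380, -2.9755) → reset → x⁺ = (0.1761, -3.1667), jump to mode 1
Mode 1: flow for 1.0983 to horizon, guard not reached → x = (-5.9507, -2.9465)

1 0.4112 0->1
final: 1 -5.9507 -2.9465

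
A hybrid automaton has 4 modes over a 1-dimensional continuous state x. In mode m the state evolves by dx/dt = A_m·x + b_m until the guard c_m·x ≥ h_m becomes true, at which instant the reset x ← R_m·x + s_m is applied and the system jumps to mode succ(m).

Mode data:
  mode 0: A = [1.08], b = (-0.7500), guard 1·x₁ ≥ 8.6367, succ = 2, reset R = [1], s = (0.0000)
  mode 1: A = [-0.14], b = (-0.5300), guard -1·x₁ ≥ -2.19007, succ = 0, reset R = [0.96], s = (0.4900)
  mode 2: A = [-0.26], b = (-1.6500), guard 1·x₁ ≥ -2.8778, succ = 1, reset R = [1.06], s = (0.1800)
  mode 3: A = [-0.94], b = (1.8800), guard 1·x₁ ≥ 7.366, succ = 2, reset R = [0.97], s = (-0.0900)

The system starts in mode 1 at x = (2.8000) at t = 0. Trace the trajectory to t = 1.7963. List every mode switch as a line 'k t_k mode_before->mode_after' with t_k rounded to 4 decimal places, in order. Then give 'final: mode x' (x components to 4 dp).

Mode 1: guard c·x = -2.1901 hit at Δt = 0.6942 (t = 0.6942), x⁻ = (2.1901) → reset → x⁺ = (2.5925), jump to mode 0
Mode 0: flow for 1.1021 to horizon, guard not reached → x = (6.9351)

1 0.6942 1->0
final: 0 6.9351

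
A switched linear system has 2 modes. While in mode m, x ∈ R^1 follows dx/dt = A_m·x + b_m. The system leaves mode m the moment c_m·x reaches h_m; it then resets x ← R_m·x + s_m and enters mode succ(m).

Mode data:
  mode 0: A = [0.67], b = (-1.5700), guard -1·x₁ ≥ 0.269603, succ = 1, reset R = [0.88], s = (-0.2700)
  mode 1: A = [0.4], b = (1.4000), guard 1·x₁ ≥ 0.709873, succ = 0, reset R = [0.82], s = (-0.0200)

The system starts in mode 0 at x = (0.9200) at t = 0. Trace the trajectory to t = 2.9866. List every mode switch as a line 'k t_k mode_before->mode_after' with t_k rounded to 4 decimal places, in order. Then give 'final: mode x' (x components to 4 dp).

Mode 0: guard c·x = 0.2696 hit at Δt = 0.9067 (t = 0.9067), x⁻ = (-0.2696) → reset → x⁺ = (-0.5073), jump to mode 1
Mode 1: guard c·x = 0.7099 hit at Δt = 0.8531 (t = 1.7598), x⁻ = (0.7099) → reset → x⁺ = (0.5621), jump to mode 0
Mode 0: guard c·x = 0.2696 hit at Δt = 0.5719 (t = 2.3317), x⁻ = (-0.2696) → reset → x⁺ = (-0.5073), jump to mode 1
Mode 1: flow for 0.6549 to horizon, guard not reached → x = (0.3890)

1 0.9067 0->1
2 1.7598 1->0
3 2.3317 0->1
final: 1 0.3890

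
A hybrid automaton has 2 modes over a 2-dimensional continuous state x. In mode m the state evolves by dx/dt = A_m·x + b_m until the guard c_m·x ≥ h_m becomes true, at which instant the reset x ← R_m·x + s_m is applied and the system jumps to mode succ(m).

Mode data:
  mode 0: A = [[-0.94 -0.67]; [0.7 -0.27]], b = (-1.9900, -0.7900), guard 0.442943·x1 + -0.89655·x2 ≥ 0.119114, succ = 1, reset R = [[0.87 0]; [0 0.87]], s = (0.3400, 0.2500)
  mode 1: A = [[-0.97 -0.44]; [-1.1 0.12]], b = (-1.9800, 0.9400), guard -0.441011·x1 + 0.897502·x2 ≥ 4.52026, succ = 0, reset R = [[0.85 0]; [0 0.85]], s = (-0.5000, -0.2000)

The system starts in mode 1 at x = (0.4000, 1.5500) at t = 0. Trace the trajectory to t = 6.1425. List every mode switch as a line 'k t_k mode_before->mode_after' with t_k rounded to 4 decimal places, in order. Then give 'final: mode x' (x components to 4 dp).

1 1.1034 1->0
2 2.6749 0->1
3 4.0955 1->0
4 5.5583 0->1
final: 1 -1.8598 0.7941

Mode 1: guard c·x = 4.5203 hit at Δt = 1.1034 (t = 1.1034), x⁻ = (-2.0246, 4.0417) → reset → x⁺ = (-2.2209, 3.2354), jump to mode 0
Mode 0: guard c·x = 0.1191 hit at Δt = 1.5715 (t = 2.6749), x⁻ = (-2.2940, -1.2662) → reset → x⁺ = (-1.6558, -0.8516), jump to mode 1
Mode 1: guard c·x = 4.5203 hit at Δt = 1.4206 (t = 4.0955), x⁻ = (-2.5539, 3.7816) → reset → x⁺ = (-2.6708, 3.0143), jump to mode 0
Mode 0: guard c·x = 0.1191 hit at Δt = 1.4628 (t = 5.5583), x⁻ = (-2.3625, -1.3001) → reset → x⁺ = (-1.7154, -0.8810), jump to mode 1
Mode 1: flow for 0.5842 to horizon, guard not reached → x = (-1.8598, 0.7941)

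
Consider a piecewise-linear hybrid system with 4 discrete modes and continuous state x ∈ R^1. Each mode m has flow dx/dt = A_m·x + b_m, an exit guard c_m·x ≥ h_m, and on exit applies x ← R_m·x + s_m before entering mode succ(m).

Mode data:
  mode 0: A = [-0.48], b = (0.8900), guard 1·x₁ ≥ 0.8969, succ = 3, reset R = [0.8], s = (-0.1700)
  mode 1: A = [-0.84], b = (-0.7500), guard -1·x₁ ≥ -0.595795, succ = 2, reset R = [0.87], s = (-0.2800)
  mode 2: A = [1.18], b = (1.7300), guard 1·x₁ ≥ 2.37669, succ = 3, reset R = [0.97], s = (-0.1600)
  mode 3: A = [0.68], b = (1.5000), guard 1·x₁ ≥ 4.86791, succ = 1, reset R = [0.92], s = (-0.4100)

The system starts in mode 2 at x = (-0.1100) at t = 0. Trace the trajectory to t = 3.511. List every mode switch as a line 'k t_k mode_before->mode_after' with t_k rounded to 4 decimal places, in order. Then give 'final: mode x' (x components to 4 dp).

1 0.8827 2->3
2 1.5973 3->1
3 3.0304 1->2
final: 2 1.5391

Mode 2: guard c·x = 2.3767 hit at Δt = 0.8827 (t = 0.8827), x⁻ = (2.3767) → reset → x⁺ = (2.1454), jump to mode 3
Mode 3: guard c·x = 4.8679 hit at Δt = 0.7146 (t = 1.5973), x⁻ = (4.8679) → reset → x⁺ = (4.0685), jump to mode 1
Mode 1: guard c·x = -0.5958 hit at Δt = 1.4331 (t = 3.0304), x⁻ = (0.5958) → reset → x⁺ = (0.2383), jump to mode 2
Mode 2: flow for 0.4806 to horizon, guard not reached → x = (1.5391)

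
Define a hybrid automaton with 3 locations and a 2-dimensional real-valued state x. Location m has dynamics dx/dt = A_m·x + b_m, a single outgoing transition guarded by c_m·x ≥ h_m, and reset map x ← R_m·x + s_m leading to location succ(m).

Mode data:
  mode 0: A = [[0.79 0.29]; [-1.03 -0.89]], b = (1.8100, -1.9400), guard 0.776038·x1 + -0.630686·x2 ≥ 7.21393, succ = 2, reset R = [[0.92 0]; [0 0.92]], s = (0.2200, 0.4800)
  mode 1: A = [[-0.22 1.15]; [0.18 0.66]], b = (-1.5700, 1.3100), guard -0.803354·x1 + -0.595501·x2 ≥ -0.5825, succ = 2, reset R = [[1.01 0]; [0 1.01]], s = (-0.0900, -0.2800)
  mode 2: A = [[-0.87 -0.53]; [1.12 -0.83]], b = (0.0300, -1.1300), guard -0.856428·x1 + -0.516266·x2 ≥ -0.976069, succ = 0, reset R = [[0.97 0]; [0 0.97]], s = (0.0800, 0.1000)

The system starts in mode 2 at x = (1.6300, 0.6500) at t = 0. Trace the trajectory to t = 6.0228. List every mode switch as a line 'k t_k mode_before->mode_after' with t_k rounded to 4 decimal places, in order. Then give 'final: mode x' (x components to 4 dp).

Mode 2: guard c·x = -0.9761 hit at Δt = 0.5858 (t = 0.5858), x⁻ = (0.8483, 0.4835) → reset → x⁺ = (0.9028, 0.5690), jump to mode 0
Mode 0: guard c·x = 7.2139 hit at Δt = 1.3199 (t = 1.9057), x⁻ = (5.8799, -4.2032) → reset → x⁺ = (5.6295, -3.3869), jump to mode 2
Mode 2: guard c·x = -0.9761 hit at Δt = 2.0329 (t = 3.9386), x⁻ = (0.7808, 0.5954) → reset → x⁺ = (0.8374, 0.6775), jump to mode 0
Mode 0: guard c·x = 7.2139 hit at Δt = 1.3434 (t = 5.2820), x⁻ = (5.8855, -4.1963) → reset → x⁺ = (5.6347, -3.3806), jump to mode 2
Mode 2: flow for 0.7408 to horizon, guard not reached → x = (3.2760, 0.2256)

1 0.5858 2->0
2 1.9057 0->2
3 3.9386 2->0
4 5.2820 0->2
final: 2 3.2760 0.2256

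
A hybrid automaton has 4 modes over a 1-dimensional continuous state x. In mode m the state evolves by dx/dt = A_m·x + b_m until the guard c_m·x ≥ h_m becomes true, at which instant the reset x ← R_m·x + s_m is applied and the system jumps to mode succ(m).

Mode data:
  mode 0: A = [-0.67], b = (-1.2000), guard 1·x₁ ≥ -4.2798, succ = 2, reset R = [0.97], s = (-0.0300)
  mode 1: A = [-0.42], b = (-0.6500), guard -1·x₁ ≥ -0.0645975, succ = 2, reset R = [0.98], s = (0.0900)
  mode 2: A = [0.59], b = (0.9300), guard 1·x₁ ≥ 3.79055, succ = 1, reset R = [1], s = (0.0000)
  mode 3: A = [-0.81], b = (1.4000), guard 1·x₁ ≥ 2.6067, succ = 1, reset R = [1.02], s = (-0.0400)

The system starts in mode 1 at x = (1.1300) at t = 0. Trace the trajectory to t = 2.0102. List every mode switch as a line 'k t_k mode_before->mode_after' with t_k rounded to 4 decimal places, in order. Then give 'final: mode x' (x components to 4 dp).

Mode 1: guard c·x = -0.0646 hit at Δt = 1.2079 (t = 1.2079), x⁻ = (0.0646) → reset → x⁺ = (0.1533), jump to mode 2
Mode 2: flow for 0.8023 to horizon, guard not reached → x = (1.2003)

1 1.2079 1->2
final: 2 1.2003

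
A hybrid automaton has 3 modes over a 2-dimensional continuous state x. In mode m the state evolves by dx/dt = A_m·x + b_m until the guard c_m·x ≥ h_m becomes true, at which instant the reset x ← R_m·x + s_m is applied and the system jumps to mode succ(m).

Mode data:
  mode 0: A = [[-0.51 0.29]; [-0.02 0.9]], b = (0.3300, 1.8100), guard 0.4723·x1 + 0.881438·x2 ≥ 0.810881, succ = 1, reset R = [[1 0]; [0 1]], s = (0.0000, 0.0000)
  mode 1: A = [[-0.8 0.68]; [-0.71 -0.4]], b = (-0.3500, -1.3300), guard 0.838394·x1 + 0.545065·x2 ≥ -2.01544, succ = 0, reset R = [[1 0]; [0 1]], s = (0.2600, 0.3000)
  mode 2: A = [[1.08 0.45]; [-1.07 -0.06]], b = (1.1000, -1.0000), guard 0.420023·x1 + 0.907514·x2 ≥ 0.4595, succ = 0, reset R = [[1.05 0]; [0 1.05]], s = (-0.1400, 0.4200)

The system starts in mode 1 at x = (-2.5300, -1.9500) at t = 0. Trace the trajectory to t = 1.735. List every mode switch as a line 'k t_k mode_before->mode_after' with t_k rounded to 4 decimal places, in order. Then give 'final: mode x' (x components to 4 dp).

1 1.4014 1->0
final: 0 -1.2456 -0.0934

Mode 1: guard c·x = -2.0154 hit at Δt = 1.4014 (t = 1.4014), x⁻ = (-1.8195, -0.8989) → reset → x⁺ = (-1.5595, -0.5989), jump to mode 0
Mode 0: flow for 0.3336 to horizon, guard not reached → x = (-1.2456, -0.0934)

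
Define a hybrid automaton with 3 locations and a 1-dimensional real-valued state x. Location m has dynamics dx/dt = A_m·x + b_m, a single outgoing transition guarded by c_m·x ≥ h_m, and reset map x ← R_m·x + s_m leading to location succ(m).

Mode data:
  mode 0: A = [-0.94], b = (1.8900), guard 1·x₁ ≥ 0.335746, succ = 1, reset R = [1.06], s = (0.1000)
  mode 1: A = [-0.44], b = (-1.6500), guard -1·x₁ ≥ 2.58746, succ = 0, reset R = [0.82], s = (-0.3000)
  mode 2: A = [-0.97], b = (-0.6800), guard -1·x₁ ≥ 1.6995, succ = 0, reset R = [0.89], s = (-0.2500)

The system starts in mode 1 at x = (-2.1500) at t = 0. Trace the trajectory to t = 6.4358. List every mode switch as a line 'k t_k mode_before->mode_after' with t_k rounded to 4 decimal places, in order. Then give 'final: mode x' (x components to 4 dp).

1 0.7259 1->0
2 1.7612 0->1
3 4.6837 1->0
4 5.7190 0->1
final: 1 -0.6819

Mode 1: guard c·x = 2.5875 hit at Δt = 0.7259 (t = 0.7259), x⁻ = (-2.5875) → reset → x⁺ = (-2.4217), jump to mode 0
Mode 0: guard c·x = 0.3357 hit at Δt = 1.0353 (t = 1.7612), x⁻ = (0.3357) → reset → x⁺ = (0.4559), jump to mode 1
Mode 1: guard c·x = 2.5875 hit at Δt = 2.9225 (t = 4.6837), x⁻ = (-2.5875) → reset → x⁺ = (-2.4217), jump to mode 0
Mode 0: guard c·x = 0.3357 hit at Δt = 1.0353 (t = 5.7190), x⁻ = (0.3357) → reset → x⁺ = (0.4559), jump to mode 1
Mode 1: flow for 0.7168 to horizon, guard not reached → x = (-0.6819)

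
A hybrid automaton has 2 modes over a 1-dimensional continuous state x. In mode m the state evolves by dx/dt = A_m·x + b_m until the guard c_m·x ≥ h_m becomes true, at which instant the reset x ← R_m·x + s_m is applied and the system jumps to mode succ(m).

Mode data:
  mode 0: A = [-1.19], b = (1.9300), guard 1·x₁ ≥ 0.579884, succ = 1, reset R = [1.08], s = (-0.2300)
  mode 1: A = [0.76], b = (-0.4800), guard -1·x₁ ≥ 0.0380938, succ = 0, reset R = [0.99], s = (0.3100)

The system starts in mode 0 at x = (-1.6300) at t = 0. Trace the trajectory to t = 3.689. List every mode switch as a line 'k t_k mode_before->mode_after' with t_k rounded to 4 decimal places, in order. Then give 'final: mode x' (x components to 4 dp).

1 0.9564 0->1
2 2.3326 1->0
3 2.5500 0->1
final: 1 0.0724

Mode 0: guard c·x = 0.5799 hit at Δt = 0.9564 (t = 0.9564), x⁻ = (0.5799) → reset → x⁺ = (0.3963), jump to mode 1
Mode 1: guard c·x = 0.0381 hit at Δt = 1.3762 (t = 2.3326), x⁻ = (-0.0381) → reset → x⁺ = (0.2723), jump to mode 0
Mode 0: guard c·x = 0.5799 hit at Δt = 0.2174 (t = 2.5500), x⁻ = (0.5799) → reset → x⁺ = (0.3963), jump to mode 1
Mode 1: flow for 1.1390 to horizon, guard not reached → x = (0.0724)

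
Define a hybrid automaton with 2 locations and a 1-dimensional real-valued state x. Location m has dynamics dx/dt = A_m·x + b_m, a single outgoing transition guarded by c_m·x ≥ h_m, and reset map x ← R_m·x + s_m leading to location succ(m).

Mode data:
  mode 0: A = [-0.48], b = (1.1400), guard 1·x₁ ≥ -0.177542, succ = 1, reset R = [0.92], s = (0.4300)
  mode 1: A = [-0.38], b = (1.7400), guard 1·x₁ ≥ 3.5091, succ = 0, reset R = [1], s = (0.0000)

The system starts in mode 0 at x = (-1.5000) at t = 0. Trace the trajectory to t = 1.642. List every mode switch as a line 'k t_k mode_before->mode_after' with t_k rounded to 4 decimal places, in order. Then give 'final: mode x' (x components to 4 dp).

Mode 0: guard c·x = -0.1775 hit at Δt = 0.8697 (t = 0.8697), x⁻ = (-0.1775) → reset → x⁺ = (0.2667), jump to mode 1
Mode 1: flow for 0.7723 to horizon, guard not reached → x = (1.3634)

1 0.8697 0->1
final: 1 1.3634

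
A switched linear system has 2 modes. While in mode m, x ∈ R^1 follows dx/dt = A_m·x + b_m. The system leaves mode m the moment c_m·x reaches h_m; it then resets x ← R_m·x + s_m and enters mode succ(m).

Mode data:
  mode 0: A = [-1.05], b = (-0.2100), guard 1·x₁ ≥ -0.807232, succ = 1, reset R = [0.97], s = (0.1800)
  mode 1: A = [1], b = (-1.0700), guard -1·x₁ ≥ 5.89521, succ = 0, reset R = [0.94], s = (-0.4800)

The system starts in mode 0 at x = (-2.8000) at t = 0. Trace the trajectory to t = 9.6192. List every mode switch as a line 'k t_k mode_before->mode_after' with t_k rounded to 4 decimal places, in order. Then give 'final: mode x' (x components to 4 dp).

Mode 0: guard c·x = -0.8072 hit at Δt = 1.3851 (t = 1.3851), x⁻ = (-0.8072) → reset → x⁺ = (-0.6030), jump to mode 1
Mode 1: guard c·x = 5.8952 hit at Δt = 1.4263 (t = 2.8114), x⁻ = (-5.8952) → reset → x⁺ = (-6.0215), jump to mode 0
Mode 0: guard c·x = -0.8072 hit at Δt = 2.1528 (t = 4.9642), x⁻ = (-0.8072) → reset → x⁺ = (-0.6030), jump to mode 1
Mode 1: guard c·x = 5.8952 hit at Δt = 1.4263 (t = 6.3905), x⁻ = (-5.8952) → reset → x⁺ = (-6.0215), jump to mode 0
Mode 0: guard c·x = -0.8072 hit at Δt = 2.1528 (t = 8.5432), x⁻ = (-0.8072) → reset → x⁺ = (-0.6030), jump to mode 1
Mode 1: flow for 1.0760 to horizon, guard not reached → x = (-3.8367)

1 1.3851 0->1
2 2.8114 1->0
3 4.9642 0->1
4 6.3905 1->0
5 8.5432 0->1
final: 1 -3.8367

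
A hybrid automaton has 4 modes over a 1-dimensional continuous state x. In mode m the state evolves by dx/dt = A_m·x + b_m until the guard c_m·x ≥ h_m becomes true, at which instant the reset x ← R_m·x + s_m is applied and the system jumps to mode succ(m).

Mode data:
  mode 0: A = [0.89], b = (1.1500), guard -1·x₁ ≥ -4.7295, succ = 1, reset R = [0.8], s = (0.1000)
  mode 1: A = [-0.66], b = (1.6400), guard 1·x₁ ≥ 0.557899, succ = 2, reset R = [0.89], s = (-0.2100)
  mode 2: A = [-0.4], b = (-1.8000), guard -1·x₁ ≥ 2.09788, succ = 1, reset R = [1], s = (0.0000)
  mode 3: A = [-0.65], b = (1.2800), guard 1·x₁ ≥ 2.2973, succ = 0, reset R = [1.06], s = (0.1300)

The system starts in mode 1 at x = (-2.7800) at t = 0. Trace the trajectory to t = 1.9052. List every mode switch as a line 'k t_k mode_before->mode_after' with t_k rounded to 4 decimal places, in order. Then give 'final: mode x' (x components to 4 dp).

Mode 1: guard c·x = 0.5579 hit at Δt = 1.5229 (t = 1.5229), x⁻ = (0.5579) → reset → x⁺ = (0.2865), jump to mode 2
Mode 2: flow for 0.3823 to horizon, guard not reached → x = (-0.3922)

1 1.5229 1->2
final: 2 -0.3922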